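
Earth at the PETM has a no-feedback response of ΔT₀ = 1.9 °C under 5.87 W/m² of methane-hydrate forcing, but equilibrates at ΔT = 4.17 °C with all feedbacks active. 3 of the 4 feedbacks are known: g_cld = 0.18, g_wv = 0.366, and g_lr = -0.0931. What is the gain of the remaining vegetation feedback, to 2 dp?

Amplification A = ΔT/ΔT₀ = 4.17/1.9 = 2.195.
Total gain g = 1 − 1/A = 1 − 1/2.195 = 0.5444.
Known gains sum to 0.18 + 0.366 − 0.0931 = 0.4529.
g_veg = 0.5444 − 0.4529 = 0.09.

0.09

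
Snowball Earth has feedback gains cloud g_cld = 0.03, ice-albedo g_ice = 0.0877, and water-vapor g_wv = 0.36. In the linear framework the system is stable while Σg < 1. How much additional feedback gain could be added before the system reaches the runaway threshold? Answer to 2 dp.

Current total gain = 0.03 + 0.0877 + 0.36 = 0.4777.
Margin to runaway = 1 − 0.4777 = 0.52.

0.52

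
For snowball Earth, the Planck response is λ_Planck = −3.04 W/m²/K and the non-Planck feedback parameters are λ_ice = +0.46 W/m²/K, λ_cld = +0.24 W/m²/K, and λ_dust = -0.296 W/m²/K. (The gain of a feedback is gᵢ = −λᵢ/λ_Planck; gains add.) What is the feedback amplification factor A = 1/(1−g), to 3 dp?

Convert to gains: g_ice = 0.46/3.04 = 0.1513; g_cld = 0.24/3.04 = 0.07895; g_dust = -0.296/3.04 = -0.09737.
Total gain g = 0.13288.
A = 1/(1 − 0.13288) = 1.153.

1.153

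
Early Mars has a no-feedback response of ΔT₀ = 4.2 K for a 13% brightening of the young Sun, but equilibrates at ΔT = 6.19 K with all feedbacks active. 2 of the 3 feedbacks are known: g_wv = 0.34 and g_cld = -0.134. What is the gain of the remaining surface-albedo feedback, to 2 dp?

Amplification A = ΔT/ΔT₀ = 6.19/4.2 = 1.474.
Total gain g = 1 − 1/A = 1 − 1/1.474 = 0.3216.
Known gains sum to 0.34 − 0.134 = 0.206.
g_alb = 0.3216 − 0.206 = 0.12.

0.12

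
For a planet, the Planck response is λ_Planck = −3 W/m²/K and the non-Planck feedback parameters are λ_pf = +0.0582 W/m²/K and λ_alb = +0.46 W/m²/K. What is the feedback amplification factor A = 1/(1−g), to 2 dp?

1.21

Convert to gains: g_pf = 0.0582/3 = 0.0194; g_alb = 0.46/3 = 0.1533.
Total gain g = 0.1727.
A = 1/(1 − 0.1727) = 1.21.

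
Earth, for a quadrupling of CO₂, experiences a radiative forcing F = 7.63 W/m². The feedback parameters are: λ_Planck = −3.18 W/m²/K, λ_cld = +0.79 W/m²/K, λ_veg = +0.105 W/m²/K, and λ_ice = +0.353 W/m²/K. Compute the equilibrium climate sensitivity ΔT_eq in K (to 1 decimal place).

3.9 K

Net feedback parameter λ = (−3.18) + (+0.79) + (+0.105) + (+0.353) = -1.932 W/m²/K.
ΔT = −F/λ = −7.63/(-1.932) = 3.9 K.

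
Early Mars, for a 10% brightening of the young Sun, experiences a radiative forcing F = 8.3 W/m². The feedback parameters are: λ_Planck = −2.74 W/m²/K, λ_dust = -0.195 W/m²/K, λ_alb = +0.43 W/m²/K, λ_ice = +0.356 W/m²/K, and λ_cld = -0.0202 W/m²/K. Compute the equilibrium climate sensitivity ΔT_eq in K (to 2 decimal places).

Net feedback parameter λ = (−2.74) + (-0.195) + (+0.43) + (+0.356) + (-0.0202) = -2.1692 W/m²/K.
ΔT = −F/λ = −8.3/(-2.1692) = 3.83 K.

3.83 K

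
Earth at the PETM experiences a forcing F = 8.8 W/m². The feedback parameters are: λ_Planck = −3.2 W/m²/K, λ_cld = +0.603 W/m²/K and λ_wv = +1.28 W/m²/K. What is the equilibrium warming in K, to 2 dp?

Net feedback parameter λ = (−3.2) + (+0.603) + (+1.28) = -1.317 W/m²/K.
ΔT = −F/λ = −8.8/(-1.317) = 6.68 K.

6.68 K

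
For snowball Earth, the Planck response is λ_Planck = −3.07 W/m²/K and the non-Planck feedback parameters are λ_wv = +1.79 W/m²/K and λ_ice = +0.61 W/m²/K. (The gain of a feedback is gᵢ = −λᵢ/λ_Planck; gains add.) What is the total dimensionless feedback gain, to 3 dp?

Convert to gains: g_wv = 1.79/3.07 = 0.5831; g_ice = 0.61/3.07 = 0.1987.
Total gain g = 0.7818.

0.782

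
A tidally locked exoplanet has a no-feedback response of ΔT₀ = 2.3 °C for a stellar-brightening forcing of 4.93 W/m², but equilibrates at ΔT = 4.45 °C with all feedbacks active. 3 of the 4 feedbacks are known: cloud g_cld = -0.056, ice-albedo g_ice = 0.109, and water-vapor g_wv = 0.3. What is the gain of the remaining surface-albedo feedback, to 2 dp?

0.13

Amplification A = ΔT/ΔT₀ = 4.45/2.3 = 1.935.
Total gain g = 1 − 1/A = 1 − 1/1.935 = 0.4832.
Known gains sum to -0.056 + 0.109 + 0.3 = 0.353.
g_alb = 0.4832 − 0.353 = 0.13.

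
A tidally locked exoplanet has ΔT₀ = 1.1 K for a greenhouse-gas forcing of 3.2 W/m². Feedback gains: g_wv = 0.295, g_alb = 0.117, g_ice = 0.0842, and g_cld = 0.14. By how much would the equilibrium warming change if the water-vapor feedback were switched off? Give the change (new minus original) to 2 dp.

-1.35 K

Original: g = 0.6362, ΔT = 1.1/(1−0.6362) = 3.0236 K.
Without water-vapor: g' = 0.3412, ΔT' = 1.1/(1−0.3412) = 1.6697 K.
Change = 1.6697 − 3.0236 = -1.35 K.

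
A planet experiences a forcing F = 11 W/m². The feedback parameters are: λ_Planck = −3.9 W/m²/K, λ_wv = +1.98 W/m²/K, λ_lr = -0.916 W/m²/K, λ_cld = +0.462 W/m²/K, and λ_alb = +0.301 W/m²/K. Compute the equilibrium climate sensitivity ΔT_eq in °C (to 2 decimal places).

Net feedback parameter λ = (−3.9) + (+1.98) + (-0.916) + (+0.462) + (+0.301) = -2.073 W/m²/K.
ΔT = −F/λ = −11/(-2.073) = 5.31 °C.

5.31 °C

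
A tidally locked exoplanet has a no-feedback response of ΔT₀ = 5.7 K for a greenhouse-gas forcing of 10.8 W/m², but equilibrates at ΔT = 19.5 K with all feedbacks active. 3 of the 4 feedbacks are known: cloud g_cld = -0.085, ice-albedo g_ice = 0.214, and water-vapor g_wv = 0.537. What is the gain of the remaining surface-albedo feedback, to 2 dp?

0.04

Amplification A = ΔT/ΔT₀ = 19.5/5.7 = 3.421.
Total gain g = 1 − 1/A = 1 − 1/3.421 = 0.7077.
Known gains sum to -0.085 + 0.214 + 0.537 = 0.666.
g_alb = 0.7077 − 0.666 = 0.04.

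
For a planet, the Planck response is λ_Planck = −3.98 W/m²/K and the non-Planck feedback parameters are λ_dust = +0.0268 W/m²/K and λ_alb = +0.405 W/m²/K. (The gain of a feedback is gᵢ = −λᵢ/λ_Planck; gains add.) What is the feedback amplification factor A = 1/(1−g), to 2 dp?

Convert to gains: g_dust = 0.0268/3.98 = 0.006734; g_alb = 0.405/3.98 = 0.1018.
Total gain g = 0.108534.
A = 1/(1 − 0.108534) = 1.12.

1.12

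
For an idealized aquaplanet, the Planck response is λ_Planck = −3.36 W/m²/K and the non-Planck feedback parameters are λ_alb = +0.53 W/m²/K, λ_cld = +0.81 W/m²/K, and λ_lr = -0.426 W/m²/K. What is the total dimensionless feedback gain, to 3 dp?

Convert to gains: g_alb = 0.53/3.36 = 0.1577; g_cld = 0.81/3.36 = 0.2411; g_lr = -0.426/3.36 = -0.1268.
Total gain g = 0.272.

0.272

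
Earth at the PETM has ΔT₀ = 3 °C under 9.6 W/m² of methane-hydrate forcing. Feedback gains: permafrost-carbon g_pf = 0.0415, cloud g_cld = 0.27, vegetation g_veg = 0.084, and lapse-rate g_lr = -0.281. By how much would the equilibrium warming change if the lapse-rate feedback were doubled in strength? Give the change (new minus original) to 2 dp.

Original: g = 0.1145, ΔT = 3/(1−0.1145) = 3.3879 °C.
With doubled lapse-rate: g' = -0.1665, ΔT' = 3/(1+0.1665) = 2.5718 °C.
Change = 2.5718 − 3.3879 = -0.82 °C.

-0.82 °C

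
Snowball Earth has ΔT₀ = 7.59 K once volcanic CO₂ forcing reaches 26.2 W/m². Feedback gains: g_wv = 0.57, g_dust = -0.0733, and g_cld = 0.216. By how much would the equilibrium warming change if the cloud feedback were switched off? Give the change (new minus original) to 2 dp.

-11.34 K

Original: g = 0.7127, ΔT = 7.59/(1−0.7127) = 26.4184 K.
Without cloud: g' = 0.4967, ΔT' = 7.59/(1−0.4967) = 15.0805 K.
Change = 15.0805 − 26.4184 = -11.34 K.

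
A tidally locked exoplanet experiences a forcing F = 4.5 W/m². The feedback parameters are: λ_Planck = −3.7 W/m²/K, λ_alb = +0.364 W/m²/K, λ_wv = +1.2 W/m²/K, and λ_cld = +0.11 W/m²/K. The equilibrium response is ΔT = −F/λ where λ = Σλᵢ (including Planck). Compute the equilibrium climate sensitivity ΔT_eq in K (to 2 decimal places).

2.22 K

Net feedback parameter λ = (−3.7) + (+0.364) + (+1.2) + (+0.11) = -2.026 W/m²/K.
ΔT = −F/λ = −4.5/(-2.026) = 2.22 K.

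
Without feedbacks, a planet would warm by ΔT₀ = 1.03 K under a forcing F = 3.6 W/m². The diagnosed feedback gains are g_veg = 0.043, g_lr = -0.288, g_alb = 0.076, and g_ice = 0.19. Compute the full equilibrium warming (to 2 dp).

1.05 K

Total gain g = 0.043 − 0.288 + 0.076 + 0.19 = 0.021.
Amplification A = 1/(1 − 0.021) = 1.021.
ΔT = 1.03 × 1.021 = 1.05 K.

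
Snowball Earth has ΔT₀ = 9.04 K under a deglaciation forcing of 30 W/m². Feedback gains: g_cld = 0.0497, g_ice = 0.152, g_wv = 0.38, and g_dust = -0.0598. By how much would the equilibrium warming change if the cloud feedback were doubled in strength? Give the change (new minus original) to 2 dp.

2.19 K

Original: g = 0.5219, ΔT = 9.04/(1−0.5219) = 18.9082 K.
With doubled cloud: g' = 0.5716, ΔT' = 9.04/(1−0.5716) = 21.1018 K.
Change = 21.1018 − 18.9082 = 2.19 K.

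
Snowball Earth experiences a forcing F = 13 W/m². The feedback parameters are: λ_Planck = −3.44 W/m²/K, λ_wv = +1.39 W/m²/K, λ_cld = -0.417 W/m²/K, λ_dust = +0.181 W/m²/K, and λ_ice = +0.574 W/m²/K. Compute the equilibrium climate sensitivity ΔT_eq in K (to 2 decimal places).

Net feedback parameter λ = (−3.44) + (+1.39) + (-0.417) + (+0.181) + (+0.574) = -1.712 W/m²/K.
ΔT = −F/λ = −13/(-1.712) = 7.59 K.

7.59 K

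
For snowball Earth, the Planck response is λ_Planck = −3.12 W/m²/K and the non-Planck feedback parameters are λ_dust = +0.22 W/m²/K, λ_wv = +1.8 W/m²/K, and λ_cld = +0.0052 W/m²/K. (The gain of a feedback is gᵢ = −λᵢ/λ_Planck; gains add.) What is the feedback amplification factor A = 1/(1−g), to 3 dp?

2.850

Convert to gains: g_dust = 0.22/3.12 = 0.07051; g_wv = 1.8/3.12 = 0.5769; g_cld = 0.0052/3.12 = 0.001667.
Total gain g = 0.649077.
A = 1/(1 − 0.649077) = 2.850.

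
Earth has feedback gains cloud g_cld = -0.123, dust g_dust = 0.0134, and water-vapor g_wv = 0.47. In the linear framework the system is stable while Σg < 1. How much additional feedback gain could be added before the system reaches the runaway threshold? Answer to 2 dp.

0.64

Current total gain = -0.123 + 0.0134 + 0.47 = 0.3604.
Margin to runaway = 1 − 0.3604 = 0.64.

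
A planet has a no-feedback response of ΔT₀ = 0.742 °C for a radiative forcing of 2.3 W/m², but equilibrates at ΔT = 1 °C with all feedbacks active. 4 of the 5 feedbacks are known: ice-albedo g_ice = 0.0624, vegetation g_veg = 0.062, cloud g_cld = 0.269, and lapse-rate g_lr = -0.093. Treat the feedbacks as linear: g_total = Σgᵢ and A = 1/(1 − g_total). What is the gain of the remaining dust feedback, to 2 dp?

Amplification A = ΔT/ΔT₀ = 1/0.742 = 1.348.
Total gain g = 1 − 1/A = 1 − 1/1.348 = 0.2582.
Known gains sum to 0.0624 + 0.062 + 0.269 − 0.093 = 0.3004.
g_dust = 0.2582 − 0.3004 = -0.04.

-0.04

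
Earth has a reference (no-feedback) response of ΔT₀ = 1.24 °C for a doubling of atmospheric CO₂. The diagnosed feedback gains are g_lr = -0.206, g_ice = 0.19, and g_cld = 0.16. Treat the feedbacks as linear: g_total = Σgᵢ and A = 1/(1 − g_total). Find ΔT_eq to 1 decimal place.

Total gain g = -0.206 + 0.19 + 0.16 = 0.144.
Amplification A = 1/(1 − 0.144) = 1.168.
ΔT = 1.24 × 1.168 = 1.4 °C.

1.4 °C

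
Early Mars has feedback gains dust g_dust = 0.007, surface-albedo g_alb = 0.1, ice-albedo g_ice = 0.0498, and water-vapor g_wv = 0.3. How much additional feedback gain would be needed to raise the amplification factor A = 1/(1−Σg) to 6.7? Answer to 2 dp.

0.39

Current total gain = 0.4568.
Target gain for A = 6.7: g* = 1 − 1/6.7 = 0.8507.
Additional gain needed = 0.8507 − 0.4568 = 0.39.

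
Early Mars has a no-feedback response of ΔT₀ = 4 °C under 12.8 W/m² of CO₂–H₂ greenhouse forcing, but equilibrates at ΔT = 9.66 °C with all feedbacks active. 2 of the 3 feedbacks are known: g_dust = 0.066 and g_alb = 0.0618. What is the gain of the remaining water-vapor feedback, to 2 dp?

Amplification A = ΔT/ΔT₀ = 9.66/4 = 2.415.
Total gain g = 1 − 1/A = 1 − 1/2.415 = 0.5859.
Known gains sum to 0.066 + 0.0618 = 0.1278.
g_wv = 0.5859 − 0.1278 = 0.46.

0.46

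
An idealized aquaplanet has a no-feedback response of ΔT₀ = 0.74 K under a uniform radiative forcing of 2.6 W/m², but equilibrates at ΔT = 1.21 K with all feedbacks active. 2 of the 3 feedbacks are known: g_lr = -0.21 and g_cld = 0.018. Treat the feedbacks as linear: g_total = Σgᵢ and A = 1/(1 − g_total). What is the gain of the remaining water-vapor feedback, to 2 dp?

0.58

Amplification A = ΔT/ΔT₀ = 1.21/0.74 = 1.635.
Total gain g = 1 − 1/A = 1 − 1/1.635 = 0.3884.
Known gains sum to -0.21 + 0.018 = -0.192.
g_wv = 0.3884 + 0.192 = 0.58.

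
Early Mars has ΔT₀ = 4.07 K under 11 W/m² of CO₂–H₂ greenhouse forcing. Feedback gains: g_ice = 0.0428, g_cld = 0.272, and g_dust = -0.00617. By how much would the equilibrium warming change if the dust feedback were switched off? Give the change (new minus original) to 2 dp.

Original: g = 0.30863, ΔT = 4.07/(1−0.30863) = 5.8869 K.
Without dust: g' = 0.3148, ΔT' = 4.07/(1−0.3148) = 5.9399 K.
Change = 5.9399 − 5.8869 = 0.05 K.

0.05 K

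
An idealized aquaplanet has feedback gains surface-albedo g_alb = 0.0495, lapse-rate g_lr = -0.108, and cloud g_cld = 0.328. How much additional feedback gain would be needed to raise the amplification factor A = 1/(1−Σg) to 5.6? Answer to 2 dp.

0.55

Current total gain = 0.2695.
Target gain for A = 5.6: g* = 1 − 1/5.6 = 0.8214.
Additional gain needed = 0.8214 − 0.2695 = 0.55.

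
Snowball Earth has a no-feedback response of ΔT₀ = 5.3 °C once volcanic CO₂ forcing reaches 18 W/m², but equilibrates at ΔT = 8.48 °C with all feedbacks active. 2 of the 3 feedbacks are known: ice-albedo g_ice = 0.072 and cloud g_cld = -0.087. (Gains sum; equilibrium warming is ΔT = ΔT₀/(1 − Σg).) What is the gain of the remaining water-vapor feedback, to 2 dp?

0.39

Amplification A = ΔT/ΔT₀ = 8.48/5.3 = 1.6.
Total gain g = 1 − 1/A = 1 − 1/1.6 = 0.375.
Known gains sum to 0.072 − 0.087 = -0.015.
g_wv = 0.375 + 0.015 = 0.39.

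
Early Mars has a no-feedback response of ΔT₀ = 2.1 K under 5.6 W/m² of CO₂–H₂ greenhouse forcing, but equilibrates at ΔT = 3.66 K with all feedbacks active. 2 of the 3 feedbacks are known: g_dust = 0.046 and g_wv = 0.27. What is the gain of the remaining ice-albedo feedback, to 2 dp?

Amplification A = ΔT/ΔT₀ = 3.66/2.1 = 1.743.
Total gain g = 1 − 1/A = 1 − 1/1.743 = 0.4263.
Known gains sum to 0.046 + 0.27 = 0.316.
g_ice = 0.4263 − 0.316 = 0.11.

0.11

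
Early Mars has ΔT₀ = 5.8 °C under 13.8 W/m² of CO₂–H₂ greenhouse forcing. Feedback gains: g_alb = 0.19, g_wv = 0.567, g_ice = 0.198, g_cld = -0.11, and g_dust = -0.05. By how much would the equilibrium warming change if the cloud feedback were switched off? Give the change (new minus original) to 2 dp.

Original: g = 0.795, ΔT = 5.8/(1−0.795) = 28.2927 °C.
Without cloud: g' = 0.905, ΔT' = 5.8/(1−0.905) = 61.0526 °C.
Change = 61.0526 − 28.2927 = 32.76 °C.

32.76 °C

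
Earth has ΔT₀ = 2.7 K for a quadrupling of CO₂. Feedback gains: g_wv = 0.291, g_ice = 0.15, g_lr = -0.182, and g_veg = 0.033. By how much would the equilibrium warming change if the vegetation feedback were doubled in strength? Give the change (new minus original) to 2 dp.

0.19 K

Original: g = 0.292, ΔT = 2.7/(1−0.292) = 3.8136 K.
With doubled vegetation: g' = 0.325, ΔT' = 2.7/(1−0.325) = 4.0000 K.
Change = 4.0000 − 3.8136 = 0.19 K.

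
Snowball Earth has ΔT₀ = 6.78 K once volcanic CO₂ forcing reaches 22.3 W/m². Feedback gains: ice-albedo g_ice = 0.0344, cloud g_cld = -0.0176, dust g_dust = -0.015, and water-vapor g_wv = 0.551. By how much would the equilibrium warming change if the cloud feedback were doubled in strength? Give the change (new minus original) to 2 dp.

-0.57 K

Original: g = 0.5528, ΔT = 6.78/(1−0.5528) = 15.1610 K.
With doubled cloud: g' = 0.5352, ΔT' = 6.78/(1−0.5352) = 14.5869 K.
Change = 14.5869 − 15.1610 = -0.57 K.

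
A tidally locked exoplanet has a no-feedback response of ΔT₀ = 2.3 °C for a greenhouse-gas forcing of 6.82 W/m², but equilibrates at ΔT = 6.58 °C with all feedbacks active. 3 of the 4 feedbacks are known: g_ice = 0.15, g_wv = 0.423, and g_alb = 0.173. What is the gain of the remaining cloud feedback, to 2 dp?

-0.10

Amplification A = ΔT/ΔT₀ = 6.58/2.3 = 2.861.
Total gain g = 1 − 1/A = 1 − 1/2.861 = 0.6505.
Known gains sum to 0.15 + 0.423 + 0.173 = 0.746.
g_cld = 0.6505 − 0.746 = -0.10.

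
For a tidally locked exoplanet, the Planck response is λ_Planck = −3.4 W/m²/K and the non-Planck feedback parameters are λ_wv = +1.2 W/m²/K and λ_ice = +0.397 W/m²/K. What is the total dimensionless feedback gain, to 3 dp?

0.470

Convert to gains: g_wv = 1.2/3.4 = 0.3529; g_ice = 0.397/3.4 = 0.1168.
Total gain g = 0.4697.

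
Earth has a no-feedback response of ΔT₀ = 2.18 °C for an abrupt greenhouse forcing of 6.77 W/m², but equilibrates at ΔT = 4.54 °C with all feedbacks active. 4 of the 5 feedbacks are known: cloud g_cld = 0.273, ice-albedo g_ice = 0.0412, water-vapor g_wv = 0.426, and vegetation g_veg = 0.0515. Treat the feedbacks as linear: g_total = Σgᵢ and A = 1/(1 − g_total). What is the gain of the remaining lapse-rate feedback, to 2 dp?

Amplification A = ΔT/ΔT₀ = 4.54/2.18 = 2.083.
Total gain g = 1 − 1/A = 1 − 1/2.083 = 0.5199.
Known gains sum to 0.273 + 0.0412 + 0.426 + 0.0515 = 0.7917.
g_lr = 0.5199 − 0.7917 = -0.27.

-0.27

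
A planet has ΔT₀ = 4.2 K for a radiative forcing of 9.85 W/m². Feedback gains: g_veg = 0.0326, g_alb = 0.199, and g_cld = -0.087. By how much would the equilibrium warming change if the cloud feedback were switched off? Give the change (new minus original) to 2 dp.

Original: g = 0.1446, ΔT = 4.2/(1−0.1446) = 4.9100 K.
Without cloud: g' = 0.2316, ΔT' = 4.2/(1−0.2316) = 5.4659 K.
Change = 5.4659 − 4.9100 = 0.56 K.

0.56 K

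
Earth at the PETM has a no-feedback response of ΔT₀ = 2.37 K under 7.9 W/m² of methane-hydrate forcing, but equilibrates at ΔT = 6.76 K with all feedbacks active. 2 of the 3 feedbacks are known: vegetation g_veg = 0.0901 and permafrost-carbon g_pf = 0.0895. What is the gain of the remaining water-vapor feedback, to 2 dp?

Amplification A = ΔT/ΔT₀ = 6.76/2.37 = 2.852.
Total gain g = 1 − 1/A = 1 − 1/2.852 = 0.6494.
Known gains sum to 0.0901 + 0.0895 = 0.1796.
g_wv = 0.6494 − 0.1796 = 0.47.

0.47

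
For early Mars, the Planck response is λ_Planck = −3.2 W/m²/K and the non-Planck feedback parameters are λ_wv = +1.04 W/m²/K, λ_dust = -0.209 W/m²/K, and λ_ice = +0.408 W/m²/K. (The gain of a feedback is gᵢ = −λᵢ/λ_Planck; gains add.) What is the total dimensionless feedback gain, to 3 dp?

Convert to gains: g_wv = 1.04/3.2 = 0.325; g_dust = -0.209/3.2 = -0.06531; g_ice = 0.408/3.2 = 0.1275.
Total gain g = 0.38719.

0.387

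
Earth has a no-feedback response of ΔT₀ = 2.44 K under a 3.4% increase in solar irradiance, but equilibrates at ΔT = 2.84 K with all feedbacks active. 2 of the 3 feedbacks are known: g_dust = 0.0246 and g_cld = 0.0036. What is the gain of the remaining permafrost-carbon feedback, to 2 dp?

Amplification A = ΔT/ΔT₀ = 2.84/2.44 = 1.164.
Total gain g = 1 − 1/A = 1 − 1/1.164 = 0.1409.
Known gains sum to 0.0246 + 0.0036 = 0.0282.
g_pf = 0.1409 − 0.0282 = 0.11.

0.11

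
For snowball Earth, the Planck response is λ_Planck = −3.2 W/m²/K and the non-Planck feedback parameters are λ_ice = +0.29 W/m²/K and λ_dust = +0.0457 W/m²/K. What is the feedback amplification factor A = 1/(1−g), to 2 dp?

1.12

Convert to gains: g_ice = 0.29/3.2 = 0.09062; g_dust = 0.0457/3.2 = 0.01428.
Total gain g = 0.1049.
A = 1/(1 − 0.1049) = 1.12.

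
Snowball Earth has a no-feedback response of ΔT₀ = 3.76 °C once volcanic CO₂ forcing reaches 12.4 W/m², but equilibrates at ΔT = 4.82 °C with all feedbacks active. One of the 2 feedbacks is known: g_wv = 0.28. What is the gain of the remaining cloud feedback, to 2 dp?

Amplification A = ΔT/ΔT₀ = 4.82/3.76 = 1.282.
Total gain g = 1 − 1/A = 1 − 1/1.282 = 0.22.
The known gain is 0.28.
g_cld = 0.22 − 0.28 = -0.06.

-0.06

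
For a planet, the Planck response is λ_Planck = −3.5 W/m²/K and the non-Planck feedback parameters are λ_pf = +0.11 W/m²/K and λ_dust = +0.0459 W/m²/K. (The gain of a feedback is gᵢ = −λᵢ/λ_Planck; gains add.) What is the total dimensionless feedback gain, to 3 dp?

Convert to gains: g_pf = 0.11/3.5 = 0.03143; g_dust = 0.0459/3.5 = 0.01311.
Total gain g = 0.04454.

0.045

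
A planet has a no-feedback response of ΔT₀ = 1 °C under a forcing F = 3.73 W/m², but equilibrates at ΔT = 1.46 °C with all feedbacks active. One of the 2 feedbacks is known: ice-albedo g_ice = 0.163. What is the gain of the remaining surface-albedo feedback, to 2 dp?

Amplification A = ΔT/ΔT₀ = 1.46/1 = 1.46.
Total gain g = 1 − 1/A = 1 − 1/1.46 = 0.3151.
The known gain is 0.163.
g_alb = 0.3151 − 0.163 = 0.15.

0.15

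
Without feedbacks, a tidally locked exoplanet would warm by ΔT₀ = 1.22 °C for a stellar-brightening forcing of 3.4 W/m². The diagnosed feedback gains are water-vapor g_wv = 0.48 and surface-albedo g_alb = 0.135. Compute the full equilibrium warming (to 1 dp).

3.2 °C

Total gain g = 0.48 + 0.135 = 0.615.
Amplification A = 1/(1 − 0.615) = 2.597.
ΔT = 1.22 × 2.597 = 3.2 °C.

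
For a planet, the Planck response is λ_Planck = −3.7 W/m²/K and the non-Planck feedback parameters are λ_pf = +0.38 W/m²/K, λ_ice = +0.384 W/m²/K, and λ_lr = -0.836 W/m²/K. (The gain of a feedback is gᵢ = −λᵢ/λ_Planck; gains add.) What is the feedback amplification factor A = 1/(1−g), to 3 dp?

0.981

Convert to gains: g_pf = 0.38/3.7 = 0.1027; g_ice = 0.384/3.7 = 0.1038; g_lr = -0.836/3.7 = -0.2259.
Total gain g = -0.0194.
A = 1/(1 + 0.0194) = 0.981.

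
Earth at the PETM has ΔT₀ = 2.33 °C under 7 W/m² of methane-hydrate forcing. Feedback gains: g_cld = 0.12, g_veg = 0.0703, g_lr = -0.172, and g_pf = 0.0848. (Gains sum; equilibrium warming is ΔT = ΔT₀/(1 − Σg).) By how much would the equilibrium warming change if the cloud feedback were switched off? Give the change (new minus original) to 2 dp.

-0.31 °C

Original: g = 0.1031, ΔT = 2.33/(1−0.1031) = 2.5978 °C.
Without cloud: g' = -0.0169, ΔT' = 2.33/(1+0.0169) = 2.2913 °C.
Change = 2.2913 − 2.5978 = -0.31 °C.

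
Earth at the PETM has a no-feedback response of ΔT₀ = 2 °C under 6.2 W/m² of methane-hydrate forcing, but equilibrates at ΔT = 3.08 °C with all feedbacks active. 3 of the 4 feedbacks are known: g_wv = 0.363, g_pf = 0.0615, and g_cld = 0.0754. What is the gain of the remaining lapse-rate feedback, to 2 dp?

Amplification A = ΔT/ΔT₀ = 3.08/2 = 1.54.
Total gain g = 1 − 1/A = 1 − 1/1.54 = 0.3506.
Known gains sum to 0.363 + 0.0615 + 0.0754 = 0.4999.
g_lr = 0.3506 − 0.4999 = -0.15.

-0.15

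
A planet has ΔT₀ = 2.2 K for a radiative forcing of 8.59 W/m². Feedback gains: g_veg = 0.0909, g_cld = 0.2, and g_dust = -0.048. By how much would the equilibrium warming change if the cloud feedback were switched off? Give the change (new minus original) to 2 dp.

-0.61 K

Original: g = 0.2429, ΔT = 2.2/(1−0.2429) = 2.9058 K.
Without cloud: g' = 0.0429, ΔT' = 2.2/(1−0.0429) = 2.2986 K.
Change = 2.2986 − 2.9058 = -0.61 K.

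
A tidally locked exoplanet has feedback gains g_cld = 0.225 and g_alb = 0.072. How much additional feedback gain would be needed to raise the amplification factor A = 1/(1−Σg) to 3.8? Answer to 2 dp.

0.44

Current total gain = 0.297.
Target gain for A = 3.8: g* = 1 − 1/3.8 = 0.7368.
Additional gain needed = 0.7368 − 0.297 = 0.44.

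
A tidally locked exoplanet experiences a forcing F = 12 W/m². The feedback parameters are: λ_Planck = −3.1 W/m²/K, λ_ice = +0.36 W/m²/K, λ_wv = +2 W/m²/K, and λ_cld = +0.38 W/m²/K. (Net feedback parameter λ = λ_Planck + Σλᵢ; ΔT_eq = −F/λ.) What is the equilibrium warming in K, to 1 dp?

33.3 K

Net feedback parameter λ = (−3.1) + (+0.36) + (+2) + (+0.38) = -0.36 W/m²/K.
ΔT = −F/λ = −12/(-0.36) = 33.3 K.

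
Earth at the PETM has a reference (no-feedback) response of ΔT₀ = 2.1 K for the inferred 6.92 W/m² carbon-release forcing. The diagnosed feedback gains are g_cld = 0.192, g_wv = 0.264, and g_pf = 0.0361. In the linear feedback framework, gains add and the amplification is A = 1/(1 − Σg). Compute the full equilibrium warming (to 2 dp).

Total gain g = 0.192 + 0.264 + 0.0361 = 0.4921.
Amplification A = 1/(1 − 0.4921) = 1.969.
ΔT = 2.1 × 1.969 = 4.13 K.

4.13 K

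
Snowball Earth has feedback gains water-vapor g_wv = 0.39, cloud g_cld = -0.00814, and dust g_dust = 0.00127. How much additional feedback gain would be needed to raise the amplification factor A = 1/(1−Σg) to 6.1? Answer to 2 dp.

Current total gain = 0.38313.
Target gain for A = 6.1: g* = 1 − 1/6.1 = 0.8361.
Additional gain needed = 0.8361 − 0.38313 = 0.45.

0.45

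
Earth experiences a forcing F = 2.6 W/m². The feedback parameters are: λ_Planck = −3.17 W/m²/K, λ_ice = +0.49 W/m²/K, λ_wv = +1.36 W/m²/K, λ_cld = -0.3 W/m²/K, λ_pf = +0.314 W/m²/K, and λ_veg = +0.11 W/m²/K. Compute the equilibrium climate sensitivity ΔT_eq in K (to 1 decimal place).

Net feedback parameter λ = (−3.17) + (+0.49) + (+1.36) + (-0.3) + (+0.314) + (+0.11) = -1.196 W/m²/K.
ΔT = −F/λ = −2.6/(-1.196) = 2.2 K.

2.2 K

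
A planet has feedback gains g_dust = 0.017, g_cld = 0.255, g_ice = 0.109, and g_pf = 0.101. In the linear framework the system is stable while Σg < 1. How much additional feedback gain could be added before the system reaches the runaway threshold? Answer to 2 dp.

Current total gain = 0.017 + 0.255 + 0.109 + 0.101 = 0.482.
Margin to runaway = 1 − 0.482 = 0.52.

0.52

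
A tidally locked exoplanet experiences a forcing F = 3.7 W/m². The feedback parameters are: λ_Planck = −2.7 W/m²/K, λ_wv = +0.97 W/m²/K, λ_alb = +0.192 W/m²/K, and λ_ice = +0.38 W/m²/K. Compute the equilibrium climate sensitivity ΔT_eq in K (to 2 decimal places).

Net feedback parameter λ = (−2.7) + (+0.97) + (+0.192) + (+0.38) = -1.158 W/m²/K.
ΔT = −F/λ = −3.7/(-1.158) = 3.20 K.

3.20 K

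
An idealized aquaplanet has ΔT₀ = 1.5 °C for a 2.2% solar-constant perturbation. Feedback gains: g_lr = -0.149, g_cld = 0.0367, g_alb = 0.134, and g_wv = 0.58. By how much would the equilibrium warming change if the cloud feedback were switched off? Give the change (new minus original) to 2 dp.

Original: g = 0.6017, ΔT = 1.5/(1−0.6017) = 3.7660 °C.
Without cloud: g' = 0.565, ΔT' = 1.5/(1−0.565) = 3.4483 °C.
Change = 3.4483 − 3.7660 = -0.32 °C.

-0.32 °C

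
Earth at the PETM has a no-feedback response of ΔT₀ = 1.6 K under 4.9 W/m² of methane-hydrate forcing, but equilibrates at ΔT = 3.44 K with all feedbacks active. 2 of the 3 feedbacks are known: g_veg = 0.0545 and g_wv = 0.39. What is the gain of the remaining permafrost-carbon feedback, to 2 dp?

Amplification A = ΔT/ΔT₀ = 3.44/1.6 = 2.15.
Total gain g = 1 − 1/A = 1 − 1/2.15 = 0.5349.
Known gains sum to 0.0545 + 0.39 = 0.4445.
g_pf = 0.5349 − 0.4445 = 0.09.

0.09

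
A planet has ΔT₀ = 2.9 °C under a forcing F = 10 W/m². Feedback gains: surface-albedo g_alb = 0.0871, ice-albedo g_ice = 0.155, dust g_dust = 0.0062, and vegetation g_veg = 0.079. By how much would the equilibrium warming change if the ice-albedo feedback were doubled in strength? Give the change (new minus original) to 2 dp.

Original: g = 0.3273, ΔT = 2.9/(1−0.3273) = 4.3110 °C.
With doubled ice-albedo: g' = 0.4823, ΔT' = 2.9/(1−0.4823) = 5.6017 °C.
Change = 5.6017 − 4.3110 = 1.29 °C.

1.29 °C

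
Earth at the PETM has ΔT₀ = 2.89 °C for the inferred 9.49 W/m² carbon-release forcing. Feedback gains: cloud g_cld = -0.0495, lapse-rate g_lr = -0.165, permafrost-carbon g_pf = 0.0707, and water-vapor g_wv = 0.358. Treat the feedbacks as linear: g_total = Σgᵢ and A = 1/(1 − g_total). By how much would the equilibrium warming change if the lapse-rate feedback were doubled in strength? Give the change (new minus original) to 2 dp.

Original: g = 0.2142, ΔT = 2.89/(1−0.2142) = 3.6778 °C.
With doubled lapse-rate: g' = 0.0492, ΔT' = 2.89/(1−0.0492) = 3.0395 °C.
Change = 3.0395 − 3.6778 = -0.64 °C.

-0.64 °C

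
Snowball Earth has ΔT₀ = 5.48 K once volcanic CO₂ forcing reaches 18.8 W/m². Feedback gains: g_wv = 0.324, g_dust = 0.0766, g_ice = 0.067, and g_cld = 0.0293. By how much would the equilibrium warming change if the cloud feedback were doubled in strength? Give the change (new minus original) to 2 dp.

Original: g = 0.4969, ΔT = 5.48/(1−0.4969) = 10.8925 K.
With doubled cloud: g' = 0.5262, ΔT' = 5.48/(1−0.5262) = 11.5661 K.
Change = 11.5661 − 10.8925 = 0.67 K.

0.67 K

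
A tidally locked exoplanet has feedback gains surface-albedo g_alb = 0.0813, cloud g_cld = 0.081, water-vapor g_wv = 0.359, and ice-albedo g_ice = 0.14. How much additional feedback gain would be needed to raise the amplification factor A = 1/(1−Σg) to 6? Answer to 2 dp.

Current total gain = 0.6613.
Target gain for A = 6: g* = 1 − 1/6 = 0.8333.
Additional gain needed = 0.8333 − 0.6613 = 0.17.

0.17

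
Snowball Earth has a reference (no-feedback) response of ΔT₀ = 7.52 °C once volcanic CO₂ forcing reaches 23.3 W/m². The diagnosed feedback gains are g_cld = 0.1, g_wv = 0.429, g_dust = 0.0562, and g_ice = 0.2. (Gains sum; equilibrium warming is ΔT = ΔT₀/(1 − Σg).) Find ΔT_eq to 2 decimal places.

Total gain g = 0.1 + 0.429 + 0.0562 + 0.2 = 0.7852.
Amplification A = 1/(1 − 0.7852) = 4.655.
ΔT = 7.52 × 4.655 = 35.01 °C.

35.01 °C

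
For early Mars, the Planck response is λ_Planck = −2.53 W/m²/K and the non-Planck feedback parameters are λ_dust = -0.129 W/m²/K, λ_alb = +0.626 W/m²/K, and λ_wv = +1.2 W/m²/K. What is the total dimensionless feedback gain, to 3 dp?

0.671

Convert to gains: g_dust = -0.129/2.53 = -0.05099; g_alb = 0.626/2.53 = 0.2474; g_wv = 1.2/2.53 = 0.4743.
Total gain g = 0.67071.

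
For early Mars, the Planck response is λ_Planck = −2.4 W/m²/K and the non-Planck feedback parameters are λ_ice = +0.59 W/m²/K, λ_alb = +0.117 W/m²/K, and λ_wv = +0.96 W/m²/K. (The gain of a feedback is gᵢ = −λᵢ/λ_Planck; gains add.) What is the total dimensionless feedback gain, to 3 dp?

0.695

Convert to gains: g_ice = 0.59/2.4 = 0.2458; g_alb = 0.117/2.4 = 0.04875; g_wv = 0.96/2.4 = 0.4.
Total gain g = 0.69455.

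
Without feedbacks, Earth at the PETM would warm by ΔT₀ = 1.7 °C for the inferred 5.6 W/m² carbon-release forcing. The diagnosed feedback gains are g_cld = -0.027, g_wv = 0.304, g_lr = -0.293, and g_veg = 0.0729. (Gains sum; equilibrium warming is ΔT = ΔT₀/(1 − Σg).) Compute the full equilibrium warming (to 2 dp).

1.80 °C

Total gain g = -0.027 + 0.304 − 0.293 + 0.0729 = 0.0569.
Amplification A = 1/(1 − 0.0569) = 1.06.
ΔT = 1.7 × 1.06 = 1.80 °C.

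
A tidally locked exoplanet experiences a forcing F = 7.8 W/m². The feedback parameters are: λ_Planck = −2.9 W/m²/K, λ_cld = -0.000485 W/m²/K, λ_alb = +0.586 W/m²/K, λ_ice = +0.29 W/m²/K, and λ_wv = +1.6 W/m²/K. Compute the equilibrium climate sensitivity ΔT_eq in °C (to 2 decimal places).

18.38 °C

Net feedback parameter λ = (−2.9) + (-0.000485) + (+0.586) + (+0.29) + (+1.6) = -0.424485 W/m²/K.
ΔT = −F/λ = −7.8/(-0.424485) = 18.38 °C.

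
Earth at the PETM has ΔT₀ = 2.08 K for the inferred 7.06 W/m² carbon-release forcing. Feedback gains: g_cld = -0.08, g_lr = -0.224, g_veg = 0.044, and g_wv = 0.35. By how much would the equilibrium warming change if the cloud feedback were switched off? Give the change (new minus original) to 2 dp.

0.22 K

Original: g = 0.09, ΔT = 2.08/(1−0.09) = 2.2857 K.
Without cloud: g' = 0.17, ΔT' = 2.08/(1−0.17) = 2.5060 K.
Change = 2.5060 − 2.2857 = 0.22 K.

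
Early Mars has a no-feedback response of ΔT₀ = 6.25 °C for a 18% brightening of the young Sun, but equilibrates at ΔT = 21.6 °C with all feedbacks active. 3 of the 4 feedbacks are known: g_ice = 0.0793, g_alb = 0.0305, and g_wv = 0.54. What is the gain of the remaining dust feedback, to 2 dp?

Amplification A = ΔT/ΔT₀ = 21.6/6.25 = 3.456.
Total gain g = 1 − 1/A = 1 − 1/3.456 = 0.7106.
Known gains sum to 0.0793 + 0.0305 + 0.54 = 0.6498.
g_dust = 0.7106 − 0.6498 = 0.06.

0.06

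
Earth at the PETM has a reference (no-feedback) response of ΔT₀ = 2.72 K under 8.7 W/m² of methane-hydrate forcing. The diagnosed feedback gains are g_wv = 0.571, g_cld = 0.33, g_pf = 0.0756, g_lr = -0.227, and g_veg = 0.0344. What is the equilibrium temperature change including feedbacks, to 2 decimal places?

Total gain g = 0.571 + 0.33 + 0.0756 − 0.227 + 0.0344 = 0.784.
Amplification A = 1/(1 − 0.784) = 4.63.
ΔT = 2.72 × 4.63 = 12.59 K.

12.59 K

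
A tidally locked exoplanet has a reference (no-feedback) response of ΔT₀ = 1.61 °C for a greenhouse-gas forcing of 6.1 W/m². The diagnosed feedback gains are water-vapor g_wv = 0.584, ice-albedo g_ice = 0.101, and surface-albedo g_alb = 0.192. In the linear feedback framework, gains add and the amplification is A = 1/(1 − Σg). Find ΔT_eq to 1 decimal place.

13.1 °C

Total gain g = 0.584 + 0.101 + 0.192 = 0.877.
Amplification A = 1/(1 − 0.877) = 8.13.
ΔT = 1.61 × 8.13 = 13.1 °C.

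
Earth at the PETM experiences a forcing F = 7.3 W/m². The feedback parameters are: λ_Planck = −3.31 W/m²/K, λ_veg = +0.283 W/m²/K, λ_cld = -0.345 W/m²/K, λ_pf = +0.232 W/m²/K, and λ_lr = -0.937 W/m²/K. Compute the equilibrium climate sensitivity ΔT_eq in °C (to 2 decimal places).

Net feedback parameter λ = (−3.31) + (+0.283) + (-0.345) + (+0.232) + (-0.937) = -4.077 W/m²/K.
ΔT = −F/λ = −7.3/(-4.077) = 1.79 °C.

1.79 °C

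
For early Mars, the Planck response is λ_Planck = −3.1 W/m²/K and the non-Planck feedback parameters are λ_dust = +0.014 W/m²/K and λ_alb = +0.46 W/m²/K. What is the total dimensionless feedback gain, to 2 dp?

0.15

Convert to gains: g_dust = 0.014/3.1 = 0.004516; g_alb = 0.46/3.1 = 0.1484.
Total gain g = 0.152916.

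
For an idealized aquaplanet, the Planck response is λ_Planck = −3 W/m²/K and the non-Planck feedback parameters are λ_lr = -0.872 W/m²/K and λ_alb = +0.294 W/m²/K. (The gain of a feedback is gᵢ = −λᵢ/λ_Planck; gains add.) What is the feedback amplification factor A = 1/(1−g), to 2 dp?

Convert to gains: g_lr = -0.872/3 = -0.2907; g_alb = 0.294/3 = 0.098.
Total gain g = -0.1927.
A = 1/(1 + 0.1927) = 0.84.

0.84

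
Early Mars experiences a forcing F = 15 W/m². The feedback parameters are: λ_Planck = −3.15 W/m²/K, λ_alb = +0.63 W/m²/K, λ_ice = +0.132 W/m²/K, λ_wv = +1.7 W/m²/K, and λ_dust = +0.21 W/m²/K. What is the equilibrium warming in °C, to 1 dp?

31.4 °C

Net feedback parameter λ = (−3.15) + (+0.63) + (+0.132) + (+1.7) + (+0.21) = -0.478 W/m²/K.
ΔT = −F/λ = −15/(-0.478) = 31.4 °C.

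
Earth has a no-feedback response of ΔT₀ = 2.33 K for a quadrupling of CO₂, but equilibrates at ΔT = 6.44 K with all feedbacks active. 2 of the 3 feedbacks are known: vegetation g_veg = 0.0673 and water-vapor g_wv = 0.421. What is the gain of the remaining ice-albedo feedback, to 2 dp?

Amplification A = ΔT/ΔT₀ = 6.44/2.33 = 2.764.
Total gain g = 1 − 1/A = 1 − 1/2.764 = 0.6382.
Known gains sum to 0.0673 + 0.421 = 0.4883.
g_ice = 0.6382 − 0.4883 = 0.15.

0.15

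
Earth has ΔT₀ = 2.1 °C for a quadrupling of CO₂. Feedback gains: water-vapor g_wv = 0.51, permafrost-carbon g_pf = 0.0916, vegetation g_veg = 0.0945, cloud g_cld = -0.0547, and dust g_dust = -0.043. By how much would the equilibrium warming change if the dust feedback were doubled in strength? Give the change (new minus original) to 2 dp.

-0.51 °C

Original: g = 0.5984, ΔT = 2.1/(1−0.5984) = 5.2291 °C.
With doubled dust: g' = 0.5554, ΔT' = 2.1/(1−0.5554) = 4.7233 °C.
Change = 4.7233 − 5.2291 = -0.51 °C.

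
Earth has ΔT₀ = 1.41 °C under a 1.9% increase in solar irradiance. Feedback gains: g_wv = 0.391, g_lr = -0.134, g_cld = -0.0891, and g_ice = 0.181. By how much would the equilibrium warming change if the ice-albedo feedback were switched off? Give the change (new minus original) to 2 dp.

-0.47 °C

Original: g = 0.3489, ΔT = 1.41/(1−0.3489) = 2.1656 °C.
Without ice-albedo: g' = 0.1679, ΔT' = 1.41/(1−0.1679) = 1.6945 °C.
Change = 1.6945 − 2.1656 = -0.47 °C.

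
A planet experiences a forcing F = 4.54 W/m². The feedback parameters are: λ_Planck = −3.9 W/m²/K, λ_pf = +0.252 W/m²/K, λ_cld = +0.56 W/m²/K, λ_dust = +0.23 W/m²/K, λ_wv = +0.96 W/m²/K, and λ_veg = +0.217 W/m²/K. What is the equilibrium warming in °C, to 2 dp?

2.70 °C

Net feedback parameter λ = (−3.9) + (+0.252) + (+0.56) + (+0.23) + (+0.96) + (+0.217) = -1.681 W/m²/K.
ΔT = −F/λ = −4.54/(-1.681) = 2.70 °C.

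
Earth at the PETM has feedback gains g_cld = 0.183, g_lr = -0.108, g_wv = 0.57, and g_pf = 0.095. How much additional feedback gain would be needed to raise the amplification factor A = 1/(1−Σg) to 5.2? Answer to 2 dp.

Current total gain = 0.74.
Target gain for A = 5.2: g* = 1 − 1/5.2 = 0.8077.
Additional gain needed = 0.8077 − 0.74 = 0.07.

0.07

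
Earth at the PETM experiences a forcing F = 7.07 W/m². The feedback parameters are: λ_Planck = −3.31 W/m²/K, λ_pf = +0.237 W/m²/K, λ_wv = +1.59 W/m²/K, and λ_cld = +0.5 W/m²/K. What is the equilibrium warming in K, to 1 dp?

Net feedback parameter λ = (−3.31) + (+0.237) + (+1.59) + (+0.5) = -0.983 W/m²/K.
ΔT = −F/λ = −7.07/(-0.983) = 7.2 K.

7.2 K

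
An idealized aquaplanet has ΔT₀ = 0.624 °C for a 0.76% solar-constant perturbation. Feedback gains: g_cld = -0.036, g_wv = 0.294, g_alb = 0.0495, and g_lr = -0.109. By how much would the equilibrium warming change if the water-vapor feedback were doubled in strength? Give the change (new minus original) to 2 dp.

0.45 °C

Original: g = 0.1985, ΔT = 0.624/(1−0.1985) = 0.7785 °C.
With doubled water-vapor: g' = 0.4925, ΔT' = 0.624/(1−0.4925) = 1.2296 °C.
Change = 1.2296 − 0.7785 = 0.45 °C.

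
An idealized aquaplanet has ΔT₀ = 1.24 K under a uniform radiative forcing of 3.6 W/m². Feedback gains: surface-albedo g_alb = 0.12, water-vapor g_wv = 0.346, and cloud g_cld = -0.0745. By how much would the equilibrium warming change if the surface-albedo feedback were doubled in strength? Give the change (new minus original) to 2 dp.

0.50 K

Original: g = 0.3915, ΔT = 1.24/(1−0.3915) = 2.0378 K.
With doubled surface-albedo: g' = 0.5115, ΔT' = 1.24/(1−0.5115) = 2.5384 K.
Change = 2.5384 − 2.0378 = 0.50 K.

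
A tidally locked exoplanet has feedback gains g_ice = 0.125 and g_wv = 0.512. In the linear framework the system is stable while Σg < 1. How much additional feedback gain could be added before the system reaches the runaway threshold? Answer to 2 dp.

Current total gain = 0.125 + 0.512 = 0.637.
Margin to runaway = 1 − 0.637 = 0.36.

0.36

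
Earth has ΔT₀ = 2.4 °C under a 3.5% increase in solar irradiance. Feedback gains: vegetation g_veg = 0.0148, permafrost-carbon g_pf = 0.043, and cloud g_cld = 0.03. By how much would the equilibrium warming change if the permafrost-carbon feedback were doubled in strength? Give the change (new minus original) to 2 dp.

Original: g = 0.0878, ΔT = 2.4/(1−0.0878) = 2.6310 °C.
With doubled permafrost-carbon: g' = 0.1308, ΔT' = 2.4/(1−0.1308) = 2.7612 °C.
Change = 2.7612 − 2.6310 = 0.13 °C.

0.13 °C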